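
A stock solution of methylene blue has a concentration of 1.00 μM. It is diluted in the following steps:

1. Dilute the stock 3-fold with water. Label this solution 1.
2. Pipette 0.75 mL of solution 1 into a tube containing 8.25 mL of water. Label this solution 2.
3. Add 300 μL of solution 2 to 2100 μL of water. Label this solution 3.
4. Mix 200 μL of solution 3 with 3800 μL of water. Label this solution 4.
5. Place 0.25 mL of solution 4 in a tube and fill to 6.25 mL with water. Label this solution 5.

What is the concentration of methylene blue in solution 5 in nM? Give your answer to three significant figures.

0.00694 nM

Step 1: 3-fold → factor 3
Step 2: 0.75 mL + 8.25 mL = 9 mL total → factor 9/0.75 = 12
Step 3: 300 μL + 2100 μL = 2400 μL total → factor 2400/300 = 8
Step 4: 200 μL + 3800 μL = 4000 μL total → factor 4000/200 = 20
Step 5: 0.25 mL brought to 6.25 mL → factor 6.25/0.25 = 25
Overall dilution factor = 3 × 12 × 8 × 20 × 25 = 1.44 × 10^5
Final = 1.00 μM / 1.44 × 10^5 = 6.944 × 10^-6 μM = 0.00694 nM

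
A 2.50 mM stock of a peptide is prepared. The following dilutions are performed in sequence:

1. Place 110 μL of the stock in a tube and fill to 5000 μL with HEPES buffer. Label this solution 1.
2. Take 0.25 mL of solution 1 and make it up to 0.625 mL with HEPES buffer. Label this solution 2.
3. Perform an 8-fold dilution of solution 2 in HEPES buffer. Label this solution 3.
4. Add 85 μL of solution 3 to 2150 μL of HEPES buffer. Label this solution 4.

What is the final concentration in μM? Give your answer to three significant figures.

0.105 μM

Step 1: 110 μL brought to 5000 μL → factor 5000/110 = 45.455
Step 2: 0.25 mL brought to 0.625 mL → factor 0.625/0.25 = 2.5
Step 3: 8-fold → factor 8
Step 4: 85 μL + 2150 μL = 2235 μL total → factor 2235/85 = 26.294
Overall dilution factor = 45.455 × 2.5 × 8 × 26.294 = 23904
Final = 2.50 mM / 23904 = 0.0001046 mM = 0.105 μM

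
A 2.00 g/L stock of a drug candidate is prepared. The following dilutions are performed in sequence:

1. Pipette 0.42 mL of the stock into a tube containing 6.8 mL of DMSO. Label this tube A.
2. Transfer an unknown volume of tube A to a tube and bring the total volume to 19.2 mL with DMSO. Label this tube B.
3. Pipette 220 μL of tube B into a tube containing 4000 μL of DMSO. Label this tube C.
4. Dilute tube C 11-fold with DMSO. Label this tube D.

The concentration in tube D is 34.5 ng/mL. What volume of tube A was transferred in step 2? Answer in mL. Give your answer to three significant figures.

1.20 mL

Step 1: 0.42 mL + 6.8 mL = 7.22 mL total → factor 7.22/0.42 = 17.19
Step 2: v brought to 19.2 mL → factor = 19.2 mL/v
Step 3: 220 μL + 4000 μL = 4220 μL total → factor 4220/220 = 19.182
Step 4: 11-fold → factor 11
Product of known-step factors = 3627.2
Overall factor = 2.00 g/L / (34.5 ng/mL) = 57971
Step-2 factor = 57971 / 3627.2 = 15.982
v = 19.2 mL / 15.982 = 1.20 mL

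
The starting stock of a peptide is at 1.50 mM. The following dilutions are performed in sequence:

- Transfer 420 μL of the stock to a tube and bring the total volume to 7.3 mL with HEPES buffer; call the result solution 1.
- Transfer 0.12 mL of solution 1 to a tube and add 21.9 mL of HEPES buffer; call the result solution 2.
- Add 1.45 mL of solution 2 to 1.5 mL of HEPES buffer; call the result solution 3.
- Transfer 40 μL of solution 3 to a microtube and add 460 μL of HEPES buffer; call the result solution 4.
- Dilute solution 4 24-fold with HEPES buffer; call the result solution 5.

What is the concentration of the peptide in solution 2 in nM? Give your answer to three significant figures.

Step 1: 420 μL brought to 7.3 mL → factor 7300/420 = 17.381
Step 2: 0.12 mL + 21.9 mL = 22.02 mL total → factor 22.02/0.12 = 183.5
Dilution factor through solution 2 = 17.381 × 183.5 = 3189.4
[solution 2] = 1.50 mM / 3189.4 = 0.0004703 mM = 470 nM

470 nM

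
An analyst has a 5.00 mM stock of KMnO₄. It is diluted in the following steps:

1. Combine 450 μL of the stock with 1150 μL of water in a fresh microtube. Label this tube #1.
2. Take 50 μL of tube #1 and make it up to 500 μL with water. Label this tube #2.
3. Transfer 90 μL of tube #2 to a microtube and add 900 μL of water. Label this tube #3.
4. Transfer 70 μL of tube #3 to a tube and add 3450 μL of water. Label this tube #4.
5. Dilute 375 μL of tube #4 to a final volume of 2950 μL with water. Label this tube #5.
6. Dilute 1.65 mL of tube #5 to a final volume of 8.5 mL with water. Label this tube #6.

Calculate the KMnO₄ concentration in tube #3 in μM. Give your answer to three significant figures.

Step 1: 450 μL + 1150 μL = 1600 μL total → factor 1600/450 = 3.5556
Step 2: 50 μL brought to 500 μL → factor 500/50 = 10
Step 3: 90 μL + 900 μL = 990 μL total → factor 990/90 = 11
Dilution factor through tube #3 = 3.5556 × 10 × 11 = 391.11
[tube #3] = 5.00 mM / 391.11 = 0.01278 mM = 12.8 μM

12.8 μM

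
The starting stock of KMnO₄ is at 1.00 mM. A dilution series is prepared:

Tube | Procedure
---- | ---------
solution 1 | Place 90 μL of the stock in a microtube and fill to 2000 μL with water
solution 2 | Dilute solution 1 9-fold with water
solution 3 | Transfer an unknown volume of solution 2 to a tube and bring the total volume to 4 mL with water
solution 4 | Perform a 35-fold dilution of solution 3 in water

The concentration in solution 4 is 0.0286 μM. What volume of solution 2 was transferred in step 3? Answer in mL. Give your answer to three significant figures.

0.801 mL

Step 1: 90 μL brought to 2000 μL → factor 2000/90 = 22.222
Step 2: 9-fold → factor 9
Step 3: v brought to 4 mL → factor = 4 mL/v
Step 4: 35-fold → factor 35
Product of known-step factors = 7000
Overall factor = 1.00 mM / (0.0286 μM) = 34965
Step-3 factor = 34965 / 7000 = 4.995
v = 4 mL / 4.995 = 0.801 mL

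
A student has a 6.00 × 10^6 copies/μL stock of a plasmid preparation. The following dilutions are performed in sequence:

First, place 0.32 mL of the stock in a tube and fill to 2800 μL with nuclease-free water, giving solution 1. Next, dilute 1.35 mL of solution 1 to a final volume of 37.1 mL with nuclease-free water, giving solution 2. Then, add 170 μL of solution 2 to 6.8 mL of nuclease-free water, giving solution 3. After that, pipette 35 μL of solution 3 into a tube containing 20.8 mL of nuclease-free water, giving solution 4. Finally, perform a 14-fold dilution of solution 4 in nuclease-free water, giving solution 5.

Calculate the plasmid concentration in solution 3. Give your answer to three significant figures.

609 copies/μL

Step 1: 0.32 mL brought to 2800 μL → factor 2.8/0.32 = 8.75
Step 2: 1.35 mL brought to 37.1 mL → factor 37.1/1.35 = 27.481
Step 3: 170 μL + 6.8 mL = 6970 μL total → factor 6970/170 = 41
Dilution factor through solution 3 = 8.75 × 27.481 × 41 = 9859
[solution 3] = 6.00 × 10^6 copies/μL / 9859 = 609 copies/μL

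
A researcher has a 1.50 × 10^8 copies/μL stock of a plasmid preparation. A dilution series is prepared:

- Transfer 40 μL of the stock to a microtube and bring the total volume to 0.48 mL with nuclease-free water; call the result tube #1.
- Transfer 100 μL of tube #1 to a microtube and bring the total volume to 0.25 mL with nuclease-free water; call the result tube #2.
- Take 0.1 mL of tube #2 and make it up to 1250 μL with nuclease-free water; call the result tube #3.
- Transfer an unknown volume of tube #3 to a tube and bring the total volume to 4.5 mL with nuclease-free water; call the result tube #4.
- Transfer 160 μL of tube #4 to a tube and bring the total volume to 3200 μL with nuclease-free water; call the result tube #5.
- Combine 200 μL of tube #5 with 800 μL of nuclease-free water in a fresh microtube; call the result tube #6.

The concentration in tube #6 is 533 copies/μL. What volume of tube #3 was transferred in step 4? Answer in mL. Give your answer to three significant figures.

Step 1: 40 μL brought to 0.48 mL → factor 480/40 = 12
Step 2: 100 μL brought to 0.25 mL → factor 250/100 = 2.5
Step 3: 0.1 mL brought to 1250 μL → factor 1.25/0.1 = 12.5
Step 4: v brought to 4.5 mL → factor = 4.5 mL/v
Step 5: 160 μL brought to 3200 μL → factor 3200/160 = 20
Step 6: 200 μL + 800 μL = 1000 μL total → factor 1000/200 = 5
Product of known-step factors = 37500
Overall factor = 1.50 × 10^8 copies/μL / (533 copies/μL) = 2.8143 × 10^5
Step-4 factor = 2.8143 × 10^5 / 37500 = 7.5047
v = 4.5 mL / 7.5047 = 0.600 mL

0.600 mL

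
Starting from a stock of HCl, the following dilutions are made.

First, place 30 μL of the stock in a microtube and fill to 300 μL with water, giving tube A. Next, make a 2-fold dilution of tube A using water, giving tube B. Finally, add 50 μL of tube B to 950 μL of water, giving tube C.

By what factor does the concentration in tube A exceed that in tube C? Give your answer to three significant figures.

40.0

Step 1: 30 μL brought to 300 μL → factor 300/30 = 10
Step 2: 2-fold → factor 2
Step 3: 50 μL + 950 μL = 1000 μL total → factor 1000/50 = 20
Dilution factor to tube A = 10; to tube C = 400
[tube A]/[tube C] = (factor to tube C)/(factor to tube A) = 400/10 = 40.0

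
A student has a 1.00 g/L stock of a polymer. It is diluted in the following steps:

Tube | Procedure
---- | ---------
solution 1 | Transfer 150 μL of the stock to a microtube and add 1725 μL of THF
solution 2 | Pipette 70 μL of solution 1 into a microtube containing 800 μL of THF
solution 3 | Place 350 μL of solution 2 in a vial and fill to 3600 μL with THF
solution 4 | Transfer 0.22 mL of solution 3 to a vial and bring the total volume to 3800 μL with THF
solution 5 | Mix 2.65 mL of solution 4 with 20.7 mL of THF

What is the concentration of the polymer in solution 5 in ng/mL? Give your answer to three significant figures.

4.11 ng/mL

Step 1: 150 μL + 1725 μL = 1875 μL total → factor 1875/150 = 12.5
Step 2: 70 μL + 800 μL = 870 μL total → factor 870/70 = 12.429
Step 3: 350 μL brought to 3600 μL → factor 3600/350 = 10.286
Step 4: 0.22 mL brought to 3800 μL → factor 3.8/0.22 = 17.273
Step 5: 2.65 mL + 20.7 mL = 23.35 mL total → factor 23.35/2.65 = 8.8113
Overall dilution factor = 12.5 × 12.429 × 10.286 × 17.273 × 8.8113 = 2.432 × 10^5
Final = 1.00 g/L / 2.432 × 10^5 = 4.112 × 10^-6 g/L = 4.11 ng/mL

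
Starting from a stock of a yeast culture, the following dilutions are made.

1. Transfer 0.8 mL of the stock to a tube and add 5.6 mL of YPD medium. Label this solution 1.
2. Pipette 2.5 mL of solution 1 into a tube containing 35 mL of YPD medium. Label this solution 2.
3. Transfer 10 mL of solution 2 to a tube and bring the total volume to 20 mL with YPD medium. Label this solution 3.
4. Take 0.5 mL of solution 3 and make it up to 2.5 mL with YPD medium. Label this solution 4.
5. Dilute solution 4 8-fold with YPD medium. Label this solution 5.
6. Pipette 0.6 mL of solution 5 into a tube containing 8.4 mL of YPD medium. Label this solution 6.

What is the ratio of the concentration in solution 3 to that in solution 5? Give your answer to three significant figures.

40.0

Step 1: 0.8 mL + 5.6 mL = 6.4 mL total → factor 6.4/0.8 = 8
Step 2: 2.5 mL + 35 mL = 37.5 mL total → factor 37.5/2.5 = 15
Step 3: 10 mL brought to 20 mL → factor 20/10 = 2
Step 4: 0.5 mL brought to 2.5 mL → factor 2.5/0.5 = 5
Step 5: 8-fold → factor 8
Dilution factor to solution 3 = 240; to solution 5 = 9600
[solution 3]/[solution 5] = (factor to solution 5)/(factor to solution 3) = 9600/240 = 40.0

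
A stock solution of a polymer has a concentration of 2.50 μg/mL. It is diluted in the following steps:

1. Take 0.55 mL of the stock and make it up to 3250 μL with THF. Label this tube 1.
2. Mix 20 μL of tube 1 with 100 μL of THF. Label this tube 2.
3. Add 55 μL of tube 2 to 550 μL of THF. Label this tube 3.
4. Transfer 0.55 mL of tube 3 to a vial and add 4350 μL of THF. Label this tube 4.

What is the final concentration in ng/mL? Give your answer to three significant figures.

0.720 ng/mL

Step 1: 0.55 mL brought to 3250 μL → factor 3.25/0.55 = 5.9091
Step 2: 20 μL + 100 μL = 120 μL total → factor 120/20 = 6
Step 3: 55 μL + 550 μL = 605 μL total → factor 605/55 = 11
Step 4: 0.55 mL + 4350 μL = 4.9 mL total → factor 4.9/0.55 = 8.9091
Overall dilution factor = 5.9091 × 6 × 11 × 8.9091 = 3474.5
Final = 2.50 μg/mL / 3474.5 = 0.0007195 μg/mL = 0.720 ng/mL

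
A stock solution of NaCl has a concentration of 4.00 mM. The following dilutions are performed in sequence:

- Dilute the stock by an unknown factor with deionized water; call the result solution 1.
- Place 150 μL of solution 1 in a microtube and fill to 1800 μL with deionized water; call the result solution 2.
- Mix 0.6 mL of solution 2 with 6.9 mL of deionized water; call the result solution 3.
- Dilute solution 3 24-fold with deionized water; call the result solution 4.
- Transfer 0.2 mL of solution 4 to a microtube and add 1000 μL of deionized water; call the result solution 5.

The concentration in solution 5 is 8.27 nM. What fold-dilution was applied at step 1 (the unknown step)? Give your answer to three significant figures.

22.4-fold

Step 1: unknown factor x
Step 2: 150 μL brought to 1800 μL → factor 1800/150 = 12
Step 3: 0.6 mL + 6.9 mL = 7.5 mL total → factor 7.5/0.6 = 12.5
Step 4: 24-fold → factor 24
Step 5: 0.2 mL + 1000 μL = 1.2 mL total → factor 1.2/0.2 = 6
Product of known-step factors = 21600
Overall factor = 4.00 mM / (8.27 nM) = 4.8368 × 10^5
x = 4.8368 × 10^5 / 21600 = 22.4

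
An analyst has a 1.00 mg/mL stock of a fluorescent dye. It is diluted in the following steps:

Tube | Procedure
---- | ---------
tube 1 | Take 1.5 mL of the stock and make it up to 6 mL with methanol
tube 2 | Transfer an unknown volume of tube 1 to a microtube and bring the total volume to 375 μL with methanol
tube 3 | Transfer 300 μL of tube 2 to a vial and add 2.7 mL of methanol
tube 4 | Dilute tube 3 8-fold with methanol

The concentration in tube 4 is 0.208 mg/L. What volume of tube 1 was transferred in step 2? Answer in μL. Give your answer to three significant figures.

25.0 μL

Step 1: 1.5 mL brought to 6 mL → factor 6/1.5 = 4
Step 2: v brought to 375 μL → factor = 375 μL/v
Step 3: 300 μL + 2.7 mL = 3000 μL total → factor 3000/300 = 10
Step 4: 8-fold → factor 8
Product of known-step factors = 320
Overall factor = 1.00 mg/mL / (0.208 mg/L) = 4807.7
Step-2 factor = 4807.7 / 320 = 15.024
v = 375 μL / 15.024 = 25.0 μL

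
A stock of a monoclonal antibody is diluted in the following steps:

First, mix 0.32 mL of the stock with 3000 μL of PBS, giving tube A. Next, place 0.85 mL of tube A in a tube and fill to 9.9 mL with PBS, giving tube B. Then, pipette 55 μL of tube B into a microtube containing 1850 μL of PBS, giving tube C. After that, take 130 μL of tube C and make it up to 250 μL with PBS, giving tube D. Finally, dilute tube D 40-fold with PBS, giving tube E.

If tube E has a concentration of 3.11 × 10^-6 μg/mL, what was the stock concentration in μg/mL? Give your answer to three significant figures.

Step 1: 0.32 mL + 3000 μL = 3.32 mL total → factor 3.32/0.32 = 10.375
Step 2: 0.85 mL brought to 9.9 mL → factor 9.9/0.85 = 11.647
Step 3: 55 μL + 1850 μL = 1905 μL total → factor 1905/55 = 34.636
Step 4: 130 μL brought to 250 μL → factor 250/130 = 1.9231
Step 5: 40-fold → factor 40
Overall dilution factor = 10.375 × 11.647 × 34.636 × 1.9231 × 40 = 3.2195 × 10^5
Stock = 3.11 × 10^-6 μg/mL × 3.2195 × 10^5 = 1.00 μg/mL

1.00 μg/mL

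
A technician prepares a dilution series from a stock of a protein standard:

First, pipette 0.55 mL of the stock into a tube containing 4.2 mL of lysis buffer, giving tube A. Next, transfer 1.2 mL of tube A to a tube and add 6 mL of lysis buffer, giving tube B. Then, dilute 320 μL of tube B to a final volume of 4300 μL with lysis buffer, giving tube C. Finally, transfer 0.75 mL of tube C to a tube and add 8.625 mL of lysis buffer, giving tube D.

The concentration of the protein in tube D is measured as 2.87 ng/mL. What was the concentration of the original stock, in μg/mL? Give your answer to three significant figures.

25.0 μg/mL

Step 1: 0.55 mL + 4.2 mL = 4.75 mL total → factor 4.75/0.55 = 8.6364
Step 2: 1.2 mL + 6 mL = 7.2 mL total → factor 7.2/1.2 = 6
Step 3: 320 μL brought to 4300 μL → factor 4300/320 = 13.438
Step 4: 0.75 mL + 8.625 mL = 9.375 mL total → factor 9.375/0.75 = 12.5
Overall dilution factor = 8.6364 × 6 × 13.438 × 12.5 = 8703.8
Stock = 2.87 ng/mL × 8703.8 = 2.498 × 10^4 ng/mL = 25.0 μg/mL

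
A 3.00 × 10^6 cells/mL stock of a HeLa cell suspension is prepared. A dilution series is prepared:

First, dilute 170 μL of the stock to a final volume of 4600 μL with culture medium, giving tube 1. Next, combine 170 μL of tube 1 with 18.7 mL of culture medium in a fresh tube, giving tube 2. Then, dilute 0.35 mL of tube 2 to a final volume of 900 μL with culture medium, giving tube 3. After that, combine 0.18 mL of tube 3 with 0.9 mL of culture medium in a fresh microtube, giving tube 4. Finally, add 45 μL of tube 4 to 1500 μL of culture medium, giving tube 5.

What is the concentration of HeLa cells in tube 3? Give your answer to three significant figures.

388 cells/mL

Step 1: 170 μL brought to 4600 μL → factor 4600/170 = 27.059
Step 2: 170 μL + 18.7 mL = 18870 μL total → factor 18870/170 = 111
Step 3: 0.35 mL brought to 900 μL → factor 0.9/0.35 = 2.5714
Dilution factor through tube 3 = 27.059 × 111 × 2.5714 = 7723.4
[tube 3] = 3.00 × 10^6 cells/mL / 7723.4 = 388 cells/mL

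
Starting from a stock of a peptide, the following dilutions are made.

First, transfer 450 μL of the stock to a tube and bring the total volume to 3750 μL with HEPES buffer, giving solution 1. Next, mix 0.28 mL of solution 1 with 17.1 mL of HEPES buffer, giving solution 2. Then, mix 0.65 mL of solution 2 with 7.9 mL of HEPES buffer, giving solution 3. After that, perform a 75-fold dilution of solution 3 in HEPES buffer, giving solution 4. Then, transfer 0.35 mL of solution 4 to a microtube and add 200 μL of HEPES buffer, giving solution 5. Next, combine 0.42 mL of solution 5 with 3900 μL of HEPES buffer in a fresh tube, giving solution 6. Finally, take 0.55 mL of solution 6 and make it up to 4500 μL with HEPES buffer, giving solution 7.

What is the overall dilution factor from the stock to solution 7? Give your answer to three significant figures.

Step 1: 450 μL brought to 3750 μL → factor 3750/450 = 8.3333
Step 2: 0.28 mL + 17.1 mL = 17.38 mL total → factor 17.38/0.28 = 62.071
Step 3: 0.65 mL + 7.9 mL = 8.55 mL total → factor 8.55/0.65 = 13.154
Step 4: 75-fold → factor 75
Step 5: 0.35 mL + 200 μL = 0.55 mL total → factor 0.55/0.35 = 1.5714
Step 6: 0.42 mL + 3900 μL = 4.32 mL total → factor 4.32/0.42 = 10.286
Step 7: 0.55 mL brought to 4500 μL → factor 4.5/0.55 = 8.1818
Overall dilution factor = 8.3333 × 62.071 × 13.154 × 75 × 1.5714 × 10.286 × 8.1818 = 6.7484 × 10^7

6.75 × 10^7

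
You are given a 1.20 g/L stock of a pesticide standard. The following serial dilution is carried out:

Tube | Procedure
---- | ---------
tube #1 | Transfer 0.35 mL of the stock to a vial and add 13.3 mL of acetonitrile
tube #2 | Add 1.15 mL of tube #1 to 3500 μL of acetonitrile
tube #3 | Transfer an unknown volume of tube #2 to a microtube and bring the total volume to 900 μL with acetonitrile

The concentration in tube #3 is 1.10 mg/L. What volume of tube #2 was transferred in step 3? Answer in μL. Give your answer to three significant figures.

Step 1: 0.35 mL + 13.3 mL = 13.65 mL total → factor 13.65/0.35 = 39
Step 2: 1.15 mL + 3500 μL = 4.65 mL total → factor 4.65/1.15 = 4.0435
Step 3: v brought to 900 μL → factor = 900 μL/v
Product of known-step factors = 157.7
Overall factor = 1.20 g/L / (1.10 mg/L) = 1090.9
Step-3 factor = 1090.9 / 157.7 = 6.9178
v = 900 μL / 6.9178 = 130 μL

130 μL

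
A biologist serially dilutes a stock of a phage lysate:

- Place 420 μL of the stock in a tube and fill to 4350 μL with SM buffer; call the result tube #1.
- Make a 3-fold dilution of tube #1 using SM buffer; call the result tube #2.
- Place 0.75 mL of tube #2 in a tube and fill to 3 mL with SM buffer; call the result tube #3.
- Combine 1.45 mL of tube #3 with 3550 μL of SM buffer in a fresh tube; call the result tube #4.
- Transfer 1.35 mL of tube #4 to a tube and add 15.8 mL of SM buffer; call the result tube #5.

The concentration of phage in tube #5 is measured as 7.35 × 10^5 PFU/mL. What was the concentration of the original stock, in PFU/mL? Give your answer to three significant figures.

Step 1: 420 μL brought to 4350 μL → factor 4350/420 = 10.357
Step 2: 3-fold → factor 3
Step 3: 0.75 mL brought to 3 mL → factor 3/0.75 = 4
Step 4: 1.45 mL + 3550 μL = 5 mL total → factor 5/1.45 = 3.4483
Step 5: 1.35 mL + 15.8 mL = 17.15 mL total → factor 17.15/1.35 = 12.704
Overall dilution factor = 10.357 × 3 × 4 × 3.4483 × 12.704 = 5444.4
Stock = 7.35 × 10^5 PFU/mL × 5444.4 = 4.00 × 10^9 PFU/mL

4.00 × 10^9 PFU/mL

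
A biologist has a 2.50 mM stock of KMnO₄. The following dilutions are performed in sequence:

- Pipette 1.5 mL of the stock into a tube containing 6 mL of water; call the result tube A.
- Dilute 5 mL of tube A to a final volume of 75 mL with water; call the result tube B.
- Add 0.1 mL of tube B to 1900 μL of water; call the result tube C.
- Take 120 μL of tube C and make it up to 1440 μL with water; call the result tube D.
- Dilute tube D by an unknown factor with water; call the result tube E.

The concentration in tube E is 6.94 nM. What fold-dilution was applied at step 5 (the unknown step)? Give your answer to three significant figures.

20.0-fold

Step 1: 1.5 mL + 6 mL = 7.5 mL total → factor 7.5/1.5 = 5
Step 2: 5 mL brought to 75 mL → factor 75/5 = 15
Step 3: 0.1 mL + 1900 μL = 2 mL total → factor 2/0.1 = 20
Step 4: 120 μL brought to 1440 μL → factor 1440/120 = 12
Step 5: unknown factor x
Product of known-step factors = 18000
Overall factor = 2.50 mM / (6.94 nM) = 3.6023 × 10^5
x = 3.6023 × 10^5 / 18000 = 20.0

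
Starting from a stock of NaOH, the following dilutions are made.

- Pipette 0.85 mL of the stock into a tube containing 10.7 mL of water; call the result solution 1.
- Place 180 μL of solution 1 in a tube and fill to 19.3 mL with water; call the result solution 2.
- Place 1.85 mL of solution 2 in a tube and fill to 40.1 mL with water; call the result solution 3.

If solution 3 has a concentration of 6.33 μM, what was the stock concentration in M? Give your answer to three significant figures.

Step 1: 0.85 mL + 10.7 mL = 11.55 mL total → factor 11.55/0.85 = 13.588
Step 2: 180 μL brought to 19.3 mL → factor 19300/180 = 107.22
Step 3: 1.85 mL brought to 40.1 mL → factor 40.1/1.85 = 21.676
Overall dilution factor = 13.588 × 107.22 × 21.676 = 31581
Stock = 6.33 μM × 31581 = 1.999 × 10^5 μM = 0.200 M

0.200 M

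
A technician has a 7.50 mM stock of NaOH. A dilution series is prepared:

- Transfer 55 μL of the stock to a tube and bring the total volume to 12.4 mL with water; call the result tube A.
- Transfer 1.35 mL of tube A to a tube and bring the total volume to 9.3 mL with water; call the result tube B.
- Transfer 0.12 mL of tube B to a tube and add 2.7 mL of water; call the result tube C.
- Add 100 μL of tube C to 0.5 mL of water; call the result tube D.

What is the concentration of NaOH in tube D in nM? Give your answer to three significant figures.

34.2 nM

Step 1: 55 μL brought to 12.4 mL → factor 12400/55 = 225.45
Step 2: 1.35 mL brought to 9.3 mL → factor 9.3/1.35 = 6.8889
Step 3: 0.12 mL + 2.7 mL = 2.82 mL total → factor 2.82/0.12 = 23.5
Step 4: 100 μL + 0.5 mL = 600 μL total → factor 600/100 = 6
Overall dilution factor = 225.45 × 6.8889 × 23.5 × 6 = 2.1899 × 10^5
Final = 7.50 mM / 2.1899 × 10^5 = 3.425 × 10^-5 mM = 34.2 nM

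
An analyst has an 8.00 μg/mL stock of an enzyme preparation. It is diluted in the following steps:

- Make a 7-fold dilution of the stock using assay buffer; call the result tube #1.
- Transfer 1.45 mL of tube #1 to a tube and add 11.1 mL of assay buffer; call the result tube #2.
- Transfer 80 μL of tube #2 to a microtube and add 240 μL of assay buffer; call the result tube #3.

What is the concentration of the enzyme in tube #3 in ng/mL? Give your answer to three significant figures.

Step 1: 7-fold → factor 7
Step 2: 1.45 mL + 11.1 mL = 12.55 mL total → factor 12.55/1.45 = 8.6552
Step 3: 80 μL + 240 μL = 320 μL total → factor 320/80 = 4
Overall dilution factor = 7 × 8.6552 × 4 = 242.34
Final = 8.00 μg/mL / 242.34 = 0.03301 μg/mL = 33.0 ng/mL

33.0 ng/mL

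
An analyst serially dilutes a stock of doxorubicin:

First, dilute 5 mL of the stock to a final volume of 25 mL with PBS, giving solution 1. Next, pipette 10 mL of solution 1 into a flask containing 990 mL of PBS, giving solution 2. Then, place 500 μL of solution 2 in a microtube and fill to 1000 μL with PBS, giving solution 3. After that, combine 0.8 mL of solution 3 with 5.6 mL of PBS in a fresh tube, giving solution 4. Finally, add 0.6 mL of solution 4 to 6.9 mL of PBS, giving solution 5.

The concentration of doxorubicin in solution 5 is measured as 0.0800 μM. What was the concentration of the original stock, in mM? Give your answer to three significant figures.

8.00 mM

Step 1: 5 mL brought to 25 mL → factor 25/5 = 5
Step 2: 10 mL + 990 mL = 1000 mL total → factor 1000/10 = 100
Step 3: 500 μL brought to 1000 μL → factor 1000/500 = 2
Step 4: 0.8 mL + 5.6 mL = 6.4 mL total → factor 6.4/0.8 = 8
Step 5: 0.6 mL + 6.9 mL = 7.5 mL total → factor 7.5/0.6 = 12.5
Overall dilution factor = 5 × 100 × 2 × 8 × 12.5 = 1 × 10^5
Stock = 0.0800 μM × 1 × 10^5 = 8000 μM = 8.00 mM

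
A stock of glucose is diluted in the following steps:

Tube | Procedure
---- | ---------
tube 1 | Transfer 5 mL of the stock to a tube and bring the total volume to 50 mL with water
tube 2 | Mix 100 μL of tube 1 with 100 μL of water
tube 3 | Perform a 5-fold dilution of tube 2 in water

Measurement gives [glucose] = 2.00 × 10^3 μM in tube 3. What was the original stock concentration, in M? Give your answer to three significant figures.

0.200 M

Step 1: 5 mL brought to 50 mL → factor 50/5 = 10
Step 2: 100 μL + 100 μL = 200 μL total → factor 200/100 = 2
Step 3: 5-fold → factor 5
Overall dilution factor = 10 × 2 × 5 = 100
Stock = 2.00 × 10^3 μM × 100 = 2.000 × 10^5 μM = 0.200 M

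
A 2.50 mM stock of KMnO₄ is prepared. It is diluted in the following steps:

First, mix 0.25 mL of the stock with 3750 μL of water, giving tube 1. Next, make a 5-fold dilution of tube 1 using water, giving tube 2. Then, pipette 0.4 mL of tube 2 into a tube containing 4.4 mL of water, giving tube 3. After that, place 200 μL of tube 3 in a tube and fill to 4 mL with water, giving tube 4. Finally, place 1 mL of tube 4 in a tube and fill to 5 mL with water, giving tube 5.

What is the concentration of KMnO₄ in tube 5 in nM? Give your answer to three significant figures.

Step 1: 0.25 mL + 3750 μL = 4 mL total → factor 4/0.25 = 16
Step 2: 5-fold → factor 5
Step 3: 0.4 mL + 4.4 mL = 4.8 mL total → factor 4.8/0.4 = 12
Step 4: 200 μL brought to 4 mL → factor 4000/200 = 20
Step 5: 1 mL brought to 5 mL → factor 5/1 = 5
Overall dilution factor = 16 × 5 × 12 × 20 × 5 = 96000
Final = 2.50 mM / 96000 = 2.604 × 10^-5 mM = 26.0 nM

26.0 nM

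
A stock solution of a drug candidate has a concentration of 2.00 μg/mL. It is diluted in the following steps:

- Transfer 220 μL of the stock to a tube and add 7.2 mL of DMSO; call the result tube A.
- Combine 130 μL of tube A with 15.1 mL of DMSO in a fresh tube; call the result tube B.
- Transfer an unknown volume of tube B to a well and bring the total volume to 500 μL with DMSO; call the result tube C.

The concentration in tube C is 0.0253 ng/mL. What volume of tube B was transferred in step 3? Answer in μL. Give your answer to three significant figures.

Step 1: 220 μL + 7.2 mL = 7420 μL total → factor 7420/220 = 33.727
Step 2: 130 μL + 15.1 mL = 15230 μL total → factor 15230/130 = 117.15
Step 3: v brought to 500 μL → factor = 500 μL/v
Product of known-step factors = 3951.3
Overall factor = 2.00 μg/mL / (0.0253 ng/mL) = 79051
Step-3 factor = 79051 / 3951.3 = 20.007
v = 500 μL / 20.007 = 25.0 μL

25.0 μL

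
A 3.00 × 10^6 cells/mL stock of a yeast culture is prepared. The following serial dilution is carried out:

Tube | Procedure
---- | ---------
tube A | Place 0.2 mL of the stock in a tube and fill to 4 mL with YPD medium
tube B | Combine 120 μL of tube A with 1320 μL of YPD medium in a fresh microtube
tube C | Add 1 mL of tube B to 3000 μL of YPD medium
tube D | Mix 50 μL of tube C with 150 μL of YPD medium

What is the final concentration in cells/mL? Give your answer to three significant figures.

Step 1: 0.2 mL brought to 4 mL → factor 4/0.2 = 20
Step 2: 120 μL + 1320 μL = 1440 μL total → factor 1440/120 = 12
Step 3: 1 mL + 3000 μL = 4 mL total → factor 4/1 = 4
Step 4: 50 μL + 150 μL = 200 μL total → factor 200/50 = 4
Overall dilution factor = 20 × 12 × 4 × 4 = 3840
Final = 3.00 × 10^6 cells/mL / 3840 = 781 cells/mL

781 cells/mL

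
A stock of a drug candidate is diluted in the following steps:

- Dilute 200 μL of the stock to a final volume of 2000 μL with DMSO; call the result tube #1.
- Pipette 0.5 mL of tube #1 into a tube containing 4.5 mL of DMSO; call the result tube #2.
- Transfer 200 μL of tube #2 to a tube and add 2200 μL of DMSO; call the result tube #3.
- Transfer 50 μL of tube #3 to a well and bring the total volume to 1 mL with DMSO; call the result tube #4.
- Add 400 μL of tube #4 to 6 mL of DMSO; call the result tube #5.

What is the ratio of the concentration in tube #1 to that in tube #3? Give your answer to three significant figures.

Step 1: 200 μL brought to 2000 μL → factor 2000/200 = 10
Step 2: 0.5 mL + 4.5 mL = 5 mL total → factor 5/0.5 = 10
Step 3: 200 μL + 2200 μL = 2400 μL total → factor 2400/200 = 12
Dilution factor to tube #1 = 10; to tube #3 = 1200
[tube #1]/[tube #3] = (factor to tube #3)/(factor to tube #1) = 1200/10 = 120

120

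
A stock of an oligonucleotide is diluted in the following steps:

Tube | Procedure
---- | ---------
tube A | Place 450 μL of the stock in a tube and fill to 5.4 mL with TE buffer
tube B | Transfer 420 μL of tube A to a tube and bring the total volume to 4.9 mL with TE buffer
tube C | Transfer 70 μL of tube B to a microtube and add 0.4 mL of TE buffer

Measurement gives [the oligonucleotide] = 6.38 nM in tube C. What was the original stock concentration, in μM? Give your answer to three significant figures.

Step 1: 450 μL brought to 5.4 mL → factor 5400/450 = 12
Step 2: 420 μL brought to 4.9 mL → factor 4900/420 = 11.667
Step 3: 70 μL + 0.4 mL = 470 μL total → factor 470/70 = 6.7143
Overall dilution factor = 12 × 11.667 × 6.7143 = 940
Stock = 6.38 nM × 940 = 5997 nM = 6.00 μM

6.00 μM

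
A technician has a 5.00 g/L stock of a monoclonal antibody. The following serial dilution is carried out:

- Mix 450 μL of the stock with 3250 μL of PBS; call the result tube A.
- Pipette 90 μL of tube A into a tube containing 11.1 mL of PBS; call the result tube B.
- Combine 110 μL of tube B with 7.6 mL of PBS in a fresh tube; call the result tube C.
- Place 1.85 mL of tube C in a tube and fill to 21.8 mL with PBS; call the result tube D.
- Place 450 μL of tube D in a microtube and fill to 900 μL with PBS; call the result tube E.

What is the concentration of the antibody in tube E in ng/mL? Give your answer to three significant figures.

Step 1: 450 μL + 3250 μL = 3700 μL total → factor 3700/450 = 8.2222
Step 2: 90 μL + 11.1 mL = 11190 μL total → factor 11190/90 = 124.33
Step 3: 110 μL + 7.6 mL = 7710 μL total → factor 7710/110 = 70.091
Step 4: 1.85 mL brought to 21.8 mL → factor 21.8/1.85 = 11.784
Step 5: 450 μL brought to 900 μL → factor 900/450 = 2
Overall dilution factor = 8.2222 × 124.33 × 70.091 × 11.784 × 2 = 1.6887 × 10^6
Final = 5.00 g/L / 1.6887 × 10^6 = 2.961 × 10^-6 g/L = 2.96 ng/mL

2.96 ng/mL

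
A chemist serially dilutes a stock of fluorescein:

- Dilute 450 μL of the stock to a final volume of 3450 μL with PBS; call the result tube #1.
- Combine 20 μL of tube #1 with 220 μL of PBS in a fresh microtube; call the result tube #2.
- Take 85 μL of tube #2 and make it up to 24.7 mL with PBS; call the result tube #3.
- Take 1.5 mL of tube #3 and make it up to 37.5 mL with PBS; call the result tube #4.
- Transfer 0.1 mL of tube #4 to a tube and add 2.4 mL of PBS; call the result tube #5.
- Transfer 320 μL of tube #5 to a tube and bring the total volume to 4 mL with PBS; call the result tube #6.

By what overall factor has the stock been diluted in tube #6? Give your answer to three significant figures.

2.09 × 10^8

Step 1: 450 μL brought to 3450 μL → factor 3450/450 = 7.6667
Step 2: 20 μL + 220 μL = 240 μL total → factor 240/20 = 12
Step 3: 85 μL brought to 24.7 mL → factor 24700/85 = 290.59
Step 4: 1.5 mL brought to 37.5 mL → factor 37.5/1.5 = 25
Step 5: 0.1 mL + 2.4 mL = 2.5 mL total → factor 2.5/0.1 = 25
Step 6: 320 μL brought to 4 mL → factor 4000/320 = 12.5
Overall dilution factor = 7.6667 × 12 × 290.59 × 25 × 25 × 12.5 = 2.0886 × 10^8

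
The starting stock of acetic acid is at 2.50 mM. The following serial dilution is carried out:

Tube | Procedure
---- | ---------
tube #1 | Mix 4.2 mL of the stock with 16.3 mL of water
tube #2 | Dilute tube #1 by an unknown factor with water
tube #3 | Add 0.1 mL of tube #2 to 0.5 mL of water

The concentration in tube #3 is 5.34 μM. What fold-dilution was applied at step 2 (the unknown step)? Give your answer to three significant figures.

16.0-fold

Step 1: 4.2 mL + 16.3 mL = 20.5 mL total → factor 20.5/4.2 = 4.881
Step 2: unknown factor x
Step 3: 0.1 mL + 0.5 mL = 0.6 mL total → factor 0.6/0.1 = 6
Product of known-step factors = 29.286
Overall factor = 2.50 mM / (5.34 μM) = 468.16
x = 468.16 / 29.286 = 16.0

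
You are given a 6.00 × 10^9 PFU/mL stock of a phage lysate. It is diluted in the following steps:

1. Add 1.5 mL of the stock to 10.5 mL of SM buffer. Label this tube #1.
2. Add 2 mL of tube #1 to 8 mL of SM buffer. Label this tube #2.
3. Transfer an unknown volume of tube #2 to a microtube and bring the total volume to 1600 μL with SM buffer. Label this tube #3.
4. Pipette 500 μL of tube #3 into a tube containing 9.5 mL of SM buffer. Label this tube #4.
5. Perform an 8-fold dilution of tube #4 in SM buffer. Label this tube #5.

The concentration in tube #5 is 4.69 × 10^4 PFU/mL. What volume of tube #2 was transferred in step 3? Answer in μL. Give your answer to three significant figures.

80.0 μL

Step 1: 1.5 mL + 10.5 mL = 12 mL total → factor 12/1.5 = 8
Step 2: 2 mL + 8 mL = 10 mL total → factor 10/2 = 5
Step 3: v brought to 1600 μL → factor = 1600 μL/v
Step 4: 500 μL + 9.5 mL = 10000 μL total → factor 10000/500 = 20
Step 5: 8-fold → factor 8
Product of known-step factors = 6400
Overall factor = 6.00 × 10^9 PFU/mL / (4.69 × 10^4 PFU/mL) = 1.2793 × 10^5
Step-3 factor = 1.2793 × 10^5 / 6400 = 19.989
v = 1600 μL / 19.989 = 80.0 μL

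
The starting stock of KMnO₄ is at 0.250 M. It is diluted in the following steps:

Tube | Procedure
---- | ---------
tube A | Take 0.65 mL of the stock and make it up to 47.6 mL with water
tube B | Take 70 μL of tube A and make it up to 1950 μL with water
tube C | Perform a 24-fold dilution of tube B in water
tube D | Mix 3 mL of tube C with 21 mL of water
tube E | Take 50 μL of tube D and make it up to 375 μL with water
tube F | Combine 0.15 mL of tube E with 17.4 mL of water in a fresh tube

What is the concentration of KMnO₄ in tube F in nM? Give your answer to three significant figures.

0.727 nM

Step 1: 0.65 mL brought to 47.6 mL → factor 47.6/0.65 = 73.231
Step 2: 70 μL brought to 1950 μL → factor 1950/70 = 27.857
Step 3: 24-fold → factor 24
Step 4: 3 mL + 21 mL = 24 mL total → factor 24/3 = 8
Step 5: 50 μL brought to 375 μL → factor 375/50 = 7.5
Step 6: 0.15 mL + 17.4 mL = 17.55 mL total → factor 17.55/0.15 = 117
Overall dilution factor = 73.231 × 27.857 × 24 × 8 × 7.5 × 117 = 3.437 × 10^8
Final = 0.250 M / 3.437 × 10^8 = 7.274 × 10^-10 M = 0.727 nM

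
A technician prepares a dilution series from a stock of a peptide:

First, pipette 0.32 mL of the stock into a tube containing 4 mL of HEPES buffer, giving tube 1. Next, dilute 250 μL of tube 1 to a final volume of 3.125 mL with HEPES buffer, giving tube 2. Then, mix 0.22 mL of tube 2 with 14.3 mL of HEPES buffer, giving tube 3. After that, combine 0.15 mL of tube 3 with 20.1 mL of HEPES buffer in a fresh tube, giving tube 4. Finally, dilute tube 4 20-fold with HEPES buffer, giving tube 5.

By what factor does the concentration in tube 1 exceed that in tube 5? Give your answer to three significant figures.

2.23 × 10^6

Step 1: 0.32 mL + 4 mL = 4.32 mL total → factor 4.32/0.32 = 13.5
Step 2: 250 μL brought to 3.125 mL → factor 3125/250 = 12.5
Step 3: 0.22 mL + 14.3 mL = 14.52 mL total → factor 14.52/0.22 = 66
Step 4: 0.15 mL + 20.1 mL = 20.25 mL total → factor 20.25/0.15 = 135
Step 5: 20-fold → factor 20
Dilution factor to tube 1 = 13.5; to tube 5 = 3.0071 × 10^7
[tube 1]/[tube 5] = (factor to tube 5)/(factor to tube 1) = 3.0071 × 10^7/13.5 = 2.23 × 10^6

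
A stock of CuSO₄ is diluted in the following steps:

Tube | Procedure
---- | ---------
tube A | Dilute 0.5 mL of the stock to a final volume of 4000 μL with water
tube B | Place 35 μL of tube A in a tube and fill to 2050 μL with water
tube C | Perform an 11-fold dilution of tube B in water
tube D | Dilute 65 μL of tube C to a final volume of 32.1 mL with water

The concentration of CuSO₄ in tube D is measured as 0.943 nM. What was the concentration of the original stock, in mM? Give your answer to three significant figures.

2.40 mM

Step 1: 0.5 mL brought to 4000 μL → factor 4/0.5 = 8
Step 2: 35 μL brought to 2050 μL → factor 2050/35 = 58.571
Step 3: 11-fold → factor 11
Step 4: 65 μL brought to 32.1 mL → factor 32100/65 = 493.85
Overall dilution factor = 8 × 58.571 × 11 × 493.85 = 2.5454 × 10^6
Stock = 0.943 nM × 2.5454 × 10^6 = 2.400 × 10^6 nM = 2.40 mM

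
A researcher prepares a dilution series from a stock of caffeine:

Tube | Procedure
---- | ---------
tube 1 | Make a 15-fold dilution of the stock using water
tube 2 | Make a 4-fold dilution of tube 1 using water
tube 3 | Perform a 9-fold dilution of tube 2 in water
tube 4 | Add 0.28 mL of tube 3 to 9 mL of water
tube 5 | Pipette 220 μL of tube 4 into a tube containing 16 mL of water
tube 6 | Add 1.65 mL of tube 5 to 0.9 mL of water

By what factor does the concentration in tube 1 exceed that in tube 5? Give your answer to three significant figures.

Step 1: 15-fold → factor 15
Step 2: 4-fold → factor 4
Step 3: 9-fold → factor 9
Step 4: 0.28 mL + 9 mL = 9.28 mL total → factor 9.28/0.28 = 33.143
Step 5: 220 μL + 16 mL = 16220 μL total → factor 16220/220 = 73.727
Dilution factor to tube 1 = 15; to tube 5 = 1.3195 × 10^6
[tube 1]/[tube 5] = (factor to tube 5)/(factor to tube 1) = 1.3195 × 10^6/15 = 8.80 × 10^4

8.80 × 10^4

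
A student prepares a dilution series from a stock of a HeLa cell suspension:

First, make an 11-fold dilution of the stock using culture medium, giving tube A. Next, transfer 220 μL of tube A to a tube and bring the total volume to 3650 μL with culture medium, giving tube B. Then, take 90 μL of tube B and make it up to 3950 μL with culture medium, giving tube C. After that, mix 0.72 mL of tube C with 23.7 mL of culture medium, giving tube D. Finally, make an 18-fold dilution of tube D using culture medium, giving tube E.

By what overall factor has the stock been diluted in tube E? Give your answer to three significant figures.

4.89 × 10^6

Step 1: 11-fold → factor 11
Step 2: 220 μL brought to 3650 μL → factor 3650/220 = 16.591
Step 3: 90 μL brought to 3950 μL → factor 3950/90 = 43.889
Step 4: 0.72 mL + 23.7 mL = 24.42 mL total → factor 24.42/0.72 = 33.917
Step 5: 18-fold → factor 18
Overall dilution factor = 11 × 16.591 × 43.889 × 33.917 × 18 = 4.8899 × 10^6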